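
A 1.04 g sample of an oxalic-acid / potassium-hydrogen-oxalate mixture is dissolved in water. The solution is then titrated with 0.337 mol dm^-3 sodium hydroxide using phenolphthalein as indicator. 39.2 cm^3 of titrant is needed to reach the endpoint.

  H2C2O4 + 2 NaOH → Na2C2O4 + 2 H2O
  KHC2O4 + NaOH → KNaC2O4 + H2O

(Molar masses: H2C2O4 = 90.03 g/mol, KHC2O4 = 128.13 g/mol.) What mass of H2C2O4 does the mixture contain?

n(NaOH) = 0.0392 × 0.337 = 0.0132 mol
Let x = n(H2C2O4), y = n(KHC2O4).
Titrant: 2x + 1y = 0.0132;  mass: 90.03x + 128.13y = 1.04
Solving, x = 3.93 × 10^-3 mol, y = 5.36 × 10^-3 mol
mass of H2C2O4 = 3.93 × 10^-3 × 90.03 = 0.353 g

0.353 g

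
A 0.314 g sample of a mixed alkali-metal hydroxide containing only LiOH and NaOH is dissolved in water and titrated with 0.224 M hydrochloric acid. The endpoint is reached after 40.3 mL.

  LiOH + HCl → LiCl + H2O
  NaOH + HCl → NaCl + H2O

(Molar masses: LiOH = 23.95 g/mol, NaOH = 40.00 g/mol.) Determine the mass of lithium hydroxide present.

0.0703 g

n(HCl) = 0.0403 × 0.224 = 9.03 × 10^-3 mol
Let x = n(LiOH), y = n(NaOH).
Titrant: 1x + 1y = 9.03 × 10^-3;  mass: 23.95x + 40.00y = 0.314
Solving, x = 2.93 × 10^-3 mol, y = 6.09 × 10^-3 mol
mass of LiOH = 2.93 × 10^-3 × 23.95 = 0.0703 g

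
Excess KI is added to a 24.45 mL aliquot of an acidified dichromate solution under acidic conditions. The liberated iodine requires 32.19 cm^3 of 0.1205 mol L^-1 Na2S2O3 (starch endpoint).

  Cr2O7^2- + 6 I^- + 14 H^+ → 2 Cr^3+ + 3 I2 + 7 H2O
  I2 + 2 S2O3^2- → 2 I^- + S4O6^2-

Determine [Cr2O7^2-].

n(S2O3^2-) = 0.03219 × 0.1205 = 3.879 × 10^-3 mol
n(I2) = n(S2O3^2-)/2 = 1.939 × 10^-3 mol
From the 1:3 ratio, n(Cr2O7^2-) in the aliquot = 1/3 × 1.939 × 10^-3 = 6.465 × 10^-4 mol
[Cr2O7^2-] = 6.465 × 10^-4 / 0.02445 = 0.02644 mol/L

0.02644 mol/L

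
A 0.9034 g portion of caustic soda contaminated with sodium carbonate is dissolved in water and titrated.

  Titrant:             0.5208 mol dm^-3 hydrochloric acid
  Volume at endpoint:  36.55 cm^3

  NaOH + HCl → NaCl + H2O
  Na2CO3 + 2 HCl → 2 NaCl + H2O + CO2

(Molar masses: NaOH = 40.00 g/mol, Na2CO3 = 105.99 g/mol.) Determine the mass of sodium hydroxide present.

0.3243 g

n(HCl) = 0.03655 × 0.5208 = 0.01904 mol
Let x = n(NaOH), y = n(Na2CO3).
Titrant: 1x + 2y = 0.01904;  mass: 40.00x + 105.99y = 0.9034
Solving, x = 8.109 × 10^-3 mol, y = 5.463 × 10^-3 mol
mass of NaOH = 8.109 × 10^-3 × 40.00 = 0.3243 g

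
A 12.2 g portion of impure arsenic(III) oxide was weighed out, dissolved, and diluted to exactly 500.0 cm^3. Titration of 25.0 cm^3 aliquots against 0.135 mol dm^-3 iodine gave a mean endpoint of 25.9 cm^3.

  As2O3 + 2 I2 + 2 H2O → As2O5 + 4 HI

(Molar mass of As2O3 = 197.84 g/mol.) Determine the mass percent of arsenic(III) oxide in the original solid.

n(I2) per titration = 0.0259 × 0.135 = 3.50 × 10^-3 mol
From the 1:2 ratio, n(As2O3) in each aliquot = 1/2 × 3.50 × 10^-3 = 1.75 × 10^-3 mol
n(As2O3) in the whole flask = 1.75 × 10^-3 × 500.0/25.0 = 0.0350 mol
mass of As2O3 = 0.0350 × 197.84 = 6.92 g
% As2O3 = 6.92 / 12.2 × 100 = 56.7 %

56.7 %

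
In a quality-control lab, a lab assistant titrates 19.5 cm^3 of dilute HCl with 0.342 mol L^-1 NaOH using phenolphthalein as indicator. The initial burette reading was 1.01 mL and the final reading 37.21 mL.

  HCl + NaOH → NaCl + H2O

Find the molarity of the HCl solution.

n(NaOH) = 0.0362 L × 0.342 mol/L = 0.0124 mol
n(HCl) = 0.0124 mol (1:1 mole ratio)
[HCl] = 0.0124 mol / 0.0195 L = 0.635 mol/L

0.635 mol/L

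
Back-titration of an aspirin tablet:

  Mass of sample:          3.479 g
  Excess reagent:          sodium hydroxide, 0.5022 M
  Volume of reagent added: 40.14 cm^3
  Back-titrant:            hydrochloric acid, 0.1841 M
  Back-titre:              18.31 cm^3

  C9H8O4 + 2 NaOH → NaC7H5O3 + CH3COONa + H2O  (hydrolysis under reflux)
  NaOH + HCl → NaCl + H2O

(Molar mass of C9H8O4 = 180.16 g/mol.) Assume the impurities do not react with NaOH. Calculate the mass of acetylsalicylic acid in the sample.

1.512 g

n(NaOH) added = 0.04014 × 0.5022 = 0.02016 mol
n(HCl) used in back-titration = 0.01831 × 0.1841 = 3.371 × 10^-3 mol
n(NaOH) left over = 3.371 × 10^-3 mol (1:1 ratio)
n(NaOH) consumed by analyte = 0.02016 − 3.371 × 10^-3 = 0.01679 mol
From the 1:2 ratio, n(C9H8O4) = 1/2 × 0.01679 = 8.394 × 10^-3 mol
mass of C9H8O4 = 8.394 × 10^-3 × 180.16 = 1.512 g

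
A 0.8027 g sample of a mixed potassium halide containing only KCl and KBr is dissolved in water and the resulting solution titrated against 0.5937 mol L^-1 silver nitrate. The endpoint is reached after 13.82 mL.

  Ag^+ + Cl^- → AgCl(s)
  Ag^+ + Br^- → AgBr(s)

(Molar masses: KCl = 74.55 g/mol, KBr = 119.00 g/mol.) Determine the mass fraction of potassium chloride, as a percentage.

n(AgNO3) = 0.01382 × 0.5937 = 8.205 × 10^-3 mol
Let x = n(KCl), y = n(KBr).
Titrant: 1x + 1y = 8.205 × 10^-3;  mass: 74.55x + 119.00y = 0.8027
Solving, x = 3.907 × 10^-3 mol, y = 4.297 × 10^-3 mol
mass of KCl = 3.907 × 10^-3 × 74.55 = 0.2913 g
% KCl = 0.2913 / 0.8027 × 100 = 36.29 %

36.29 %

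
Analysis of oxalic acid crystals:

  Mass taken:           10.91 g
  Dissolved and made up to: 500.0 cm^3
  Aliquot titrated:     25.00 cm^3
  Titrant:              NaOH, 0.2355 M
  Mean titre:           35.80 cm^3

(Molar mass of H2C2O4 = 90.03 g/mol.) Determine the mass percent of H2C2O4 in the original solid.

69.57 %

H2C2O4 + 2 NaOH → Na2C2O4 + 2 H2O
n(NaOH) per titration = 0.03580 × 0.2355 = 8.431 × 10^-3 mol
From the 1:2 ratio, n(H2C2O4) in each aliquot = 1/2 × 8.431 × 10^-3 = 4.215 × 10^-3 mol
n(H2C2O4) in the whole flask = 4.215 × 10^-3 × 500.0/25.00 = 0.08431 mol
mass of H2C2O4 = 0.08431 × 90.03 = 7.590 g
% H2C2O4 = 7.590 / 10.91 × 100 = 69.57 %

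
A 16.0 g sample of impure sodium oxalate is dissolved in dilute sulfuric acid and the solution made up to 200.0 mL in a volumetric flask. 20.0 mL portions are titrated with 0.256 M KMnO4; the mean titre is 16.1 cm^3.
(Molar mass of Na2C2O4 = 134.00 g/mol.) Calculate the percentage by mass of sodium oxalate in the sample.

86.3 %

2 MnO4^- + 5 C2O4^2- + 16 H^+ → 2 Mn^2+ + 10 CO2 + 8 H2O
n(KMnO4) per titration = 0.0161 × 0.256 = 4.12 × 10^-3 mol
From the 5:2 ratio, n(Na2C2O4) in each aliquot = 5/2 × 4.12 × 10^-3 = 0.0103 mol
n(Na2C2O4) in the whole flask = 0.0103 × 200.0/20.0 = 0.103 mol
mass of Na2C2O4 = 0.103 × 134.00 = 13.8 g
% Na2C2O4 = 13.8 / 16.0 × 100 = 86.3 %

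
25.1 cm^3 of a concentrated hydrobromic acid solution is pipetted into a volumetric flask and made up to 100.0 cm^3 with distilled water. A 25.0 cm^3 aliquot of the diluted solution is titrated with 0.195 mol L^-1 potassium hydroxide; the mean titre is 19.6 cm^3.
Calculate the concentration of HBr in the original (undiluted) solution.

0.609 mol/L

HBr + KOH → KBr + H2O
n(KOH) = 0.0196 × 0.195 = 3.82 × 10^-3 mol
n(HBr) in the aliquot = 3.82 × 10^-3 mol (1:1 ratio)
[HBr]_dilute = 3.82 × 10^-3 / 0.0250 = 0.153 mol/L
Dilution factor = 100.0 / 25.1 = 3.984
[HBr]_stock = 0.153 × 3.984 = 0.609 mol/L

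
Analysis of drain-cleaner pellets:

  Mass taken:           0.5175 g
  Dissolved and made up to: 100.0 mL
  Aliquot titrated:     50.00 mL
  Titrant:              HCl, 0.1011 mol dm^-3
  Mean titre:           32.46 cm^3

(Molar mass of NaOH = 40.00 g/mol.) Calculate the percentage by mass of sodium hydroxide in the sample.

NaOH + HCl → NaCl + H2O
n(HCl) per titration = 0.03246 × 0.1011 = 3.282 × 10^-3 mol
n(NaOH) in each aliquot = 3.282 × 10^-3 mol (1:1 ratio)
n(NaOH) in the whole flask = 3.282 × 10^-3 × 100.0/50.00 = 6.563 × 10^-3 mol
mass of NaOH = 6.563 × 10^-3 × 40.00 = 0.2625 g
% NaOH = 0.2625 / 0.5175 × 100 = 50.73 %

50.73 %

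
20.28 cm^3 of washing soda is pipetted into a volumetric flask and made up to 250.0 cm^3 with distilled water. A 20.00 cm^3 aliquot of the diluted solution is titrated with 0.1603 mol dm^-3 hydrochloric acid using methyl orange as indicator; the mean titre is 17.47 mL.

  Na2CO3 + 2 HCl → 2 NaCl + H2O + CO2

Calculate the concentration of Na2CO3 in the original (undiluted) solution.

n(HCl) = 0.01747 × 0.1603 = 2.800 × 10^-3 mol
From the 1:2 ratio, n(Na2CO3) in the aliquot = 1/2 × 2.800 × 10^-3 = 1.400 × 10^-3 mol
[Na2CO3]_dilute = 1.400 × 10^-3 / 0.02000 = 0.07001 mol/L
Dilution factor = 250.0 / 20.28 = 12.33
[Na2CO3]_stock = 0.07001 × 12.33 = 0.8631 mol/L

0.8631 mol/L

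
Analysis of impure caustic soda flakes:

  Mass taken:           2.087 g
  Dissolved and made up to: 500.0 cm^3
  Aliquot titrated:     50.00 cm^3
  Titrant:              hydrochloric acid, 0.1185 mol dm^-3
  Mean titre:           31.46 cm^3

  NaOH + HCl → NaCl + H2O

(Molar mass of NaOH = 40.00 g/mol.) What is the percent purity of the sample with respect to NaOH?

n(HCl) per titration = 0.03146 × 0.1185 = 3.728 × 10^-3 mol
n(NaOH) in each aliquot = 3.728 × 10^-3 mol (1:1 ratio)
n(NaOH) in the whole flask = 3.728 × 10^-3 × 500.0/50.00 = 0.03728 mol
mass of NaOH = 0.03728 × 40.00 = 1.491 g
% NaOH = 1.491 / 2.087 × 100 = 71.45 %

71.45 %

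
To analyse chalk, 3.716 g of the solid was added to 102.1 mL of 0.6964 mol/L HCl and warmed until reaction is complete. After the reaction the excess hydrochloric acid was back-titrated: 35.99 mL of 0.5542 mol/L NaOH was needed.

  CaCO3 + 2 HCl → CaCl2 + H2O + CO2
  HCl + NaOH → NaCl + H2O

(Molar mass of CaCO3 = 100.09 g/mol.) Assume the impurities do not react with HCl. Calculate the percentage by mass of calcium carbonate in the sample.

68.90 %

n(HCl) added = 0.1021 × 0.6964 = 0.07110 mol
n(NaOH) used in back-titration = 0.03599 × 0.5542 = 0.01995 mol
n(HCl) left over = 0.01995 mol (1:1 ratio)
n(HCl) consumed by analyte = 0.07110 − 0.01995 = 0.05116 mol
From the 1:2 ratio, n(CaCO3) = 1/2 × 0.05116 = 0.02558 mol
mass of CaCO3 = 0.02558 × 100.09 = 2.560 g
% CaCO3 = 2.560 / 3.716 × 100 = 68.90 %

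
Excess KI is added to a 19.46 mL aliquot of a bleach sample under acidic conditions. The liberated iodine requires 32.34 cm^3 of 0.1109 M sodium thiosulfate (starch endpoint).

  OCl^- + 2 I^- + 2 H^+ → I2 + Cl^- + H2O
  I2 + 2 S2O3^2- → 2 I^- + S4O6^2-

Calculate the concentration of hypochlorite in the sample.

n(S2O3^2-) = 0.03234 × 0.1109 = 3.587 × 10^-3 mol
n(I2) = n(S2O3^2-)/2 = 1.793 × 10^-3 mol
n(OCl^-) in the aliquot = 1.793 × 10^-3 mol (1:1 ratio)
[OCl^-] = 1.793 × 10^-3 / 0.01946 = 0.09215 mol/L

0.09215 M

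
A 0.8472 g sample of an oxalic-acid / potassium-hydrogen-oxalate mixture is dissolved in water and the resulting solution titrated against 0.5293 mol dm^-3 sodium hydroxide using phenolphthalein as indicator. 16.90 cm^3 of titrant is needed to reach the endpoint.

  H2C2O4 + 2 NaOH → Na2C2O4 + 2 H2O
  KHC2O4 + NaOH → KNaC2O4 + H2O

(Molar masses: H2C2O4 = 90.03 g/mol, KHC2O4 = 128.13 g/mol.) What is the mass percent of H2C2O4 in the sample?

19.11 %

n(NaOH) = 0.01690 × 0.5293 = 8.945 × 10^-3 mol
Let x = n(H2C2O4), y = n(KHC2O4).
Titrant: 2x + 1y = 8.945 × 10^-3;  mass: 90.03x + 128.13y = 0.8472
Solving, x = 1.798 × 10^-3 mol, y = 5.348 × 10^-3 mol
mass of H2C2O4 = 1.798 × 10^-3 × 90.03 = 0.1619 g
% H2C2O4 = 0.1619 / 0.8472 × 100 = 19.11 %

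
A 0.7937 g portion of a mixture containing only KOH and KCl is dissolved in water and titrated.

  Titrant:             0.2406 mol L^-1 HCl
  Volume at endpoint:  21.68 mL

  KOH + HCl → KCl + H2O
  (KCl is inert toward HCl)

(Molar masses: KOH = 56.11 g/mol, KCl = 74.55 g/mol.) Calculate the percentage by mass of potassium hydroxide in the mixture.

36.88 %

n(HCl) = 0.02168 × 0.2406 = 5.216 × 10^-3 mol
Let x = n(KOH), y = n(KCl).
Titrant: 1x = 5.216 × 10^-3;  mass: 56.11x + 74.55y = 0.7937
Solving, x = 5.216 × 10^-3 mol, y = 6.721 × 10^-3 mol
mass of KOH = 5.216 × 10^-3 × 56.11 = 0.2927 g
% KOH = 0.2927 / 0.7937 × 100 = 36.88 %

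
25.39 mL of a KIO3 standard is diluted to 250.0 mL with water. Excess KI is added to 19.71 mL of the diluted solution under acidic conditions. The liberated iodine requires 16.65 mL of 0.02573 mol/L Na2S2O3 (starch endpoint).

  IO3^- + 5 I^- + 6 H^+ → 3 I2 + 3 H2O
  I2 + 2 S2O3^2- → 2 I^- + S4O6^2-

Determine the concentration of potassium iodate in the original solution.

0.03567 mol/L

n(S2O3^2-) = 0.01665 × 0.02573 = 4.284 × 10^-4 mol
n(I2) = n(S2O3^2-)/2 = 2.142 × 10^-4 mol
From the 1:3 ratio, n(IO3^-) in the aliquot = 1/3 × 2.142 × 10^-4 = 7.140 × 10^-5 mol
[IO3^-]_dilute = 7.140 × 10^-5 / 0.01971 = 0.003623 mol/L
[IO3^-]_original = 0.003623 × 250.0/25.39 = 0.03567 mol/L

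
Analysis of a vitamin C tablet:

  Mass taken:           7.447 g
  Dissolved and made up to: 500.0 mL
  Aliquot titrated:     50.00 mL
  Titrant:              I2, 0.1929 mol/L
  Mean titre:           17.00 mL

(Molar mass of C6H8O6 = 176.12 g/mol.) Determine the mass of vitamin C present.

C6H8O6 + I2 → C6H6O6 + 2 HI
n(I2) per titration = 0.01700 × 0.1929 = 3.279 × 10^-3 mol
n(C6H8O6) in each aliquot = 3.279 × 10^-3 mol (1:1 ratio)
n(C6H8O6) in the whole flask = 3.279 × 10^-3 × 500.0/50.00 = 0.03279 mol
mass of C6H8O6 = 0.03279 × 176.12 = 5.776 g

5.776 g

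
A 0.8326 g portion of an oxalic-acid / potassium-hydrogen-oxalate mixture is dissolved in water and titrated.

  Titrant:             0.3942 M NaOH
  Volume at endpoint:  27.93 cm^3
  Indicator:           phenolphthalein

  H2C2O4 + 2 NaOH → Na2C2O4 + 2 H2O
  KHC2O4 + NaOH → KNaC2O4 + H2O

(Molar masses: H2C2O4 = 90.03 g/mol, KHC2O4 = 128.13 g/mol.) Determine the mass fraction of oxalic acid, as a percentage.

n(NaOH) = 0.02793 × 0.3942 = 0.01101 mol
Let x = n(H2C2O4), y = n(KHC2O4).
Titrant: 2x + 1y = 0.01101;  mass: 90.03x + 128.13y = 0.8326
Solving, x = 3.478 × 10^-3 mol, y = 4.054 × 10^-3 mol
mass of H2C2O4 = 3.478 × 10^-3 × 90.03 = 0.3131 g
% H2C2O4 = 0.3131 / 0.8326 × 100 = 37.61 %

37.61 %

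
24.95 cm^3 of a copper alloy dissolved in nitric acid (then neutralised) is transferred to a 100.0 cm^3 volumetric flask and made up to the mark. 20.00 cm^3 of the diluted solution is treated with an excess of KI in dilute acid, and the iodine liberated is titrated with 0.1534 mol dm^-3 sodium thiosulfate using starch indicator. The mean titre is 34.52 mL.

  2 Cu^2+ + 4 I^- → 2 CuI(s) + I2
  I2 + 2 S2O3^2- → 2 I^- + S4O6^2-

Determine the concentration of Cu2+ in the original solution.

n(S2O3^2-) = 0.03452 × 0.1534 = 5.295 × 10^-3 mol
n(I2) = n(S2O3^2-)/2 = 2.648 × 10^-3 mol
From the 2:1 ratio, n(Cu2+) in the aliquot = 2/1 × 2.648 × 10^-3 = 5.295 × 10^-3 mol
[Cu2+]_dilute = 5.295 × 10^-3 / 0.02000 = 0.2648 mol/L
[Cu2+]_original = 0.2648 × 100.0/24.95 = 1.061 mol/L

1.061 mol/L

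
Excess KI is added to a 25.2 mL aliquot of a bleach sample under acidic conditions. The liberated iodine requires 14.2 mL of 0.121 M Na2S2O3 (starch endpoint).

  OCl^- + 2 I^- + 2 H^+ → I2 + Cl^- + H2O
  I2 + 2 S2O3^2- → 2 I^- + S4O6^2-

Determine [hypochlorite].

n(S2O3^2-) = 0.0142 × 0.121 = 1.72 × 10^-3 mol
n(I2) = n(S2O3^2-)/2 = 8.59 × 10^-4 mol
n(OCl^-) in the aliquot = 8.59 × 10^-4 mol (1:1 ratio)
[OCl^-] = 8.59 × 10^-4 / 0.0252 = 0.0341 mol/L

0.0341 M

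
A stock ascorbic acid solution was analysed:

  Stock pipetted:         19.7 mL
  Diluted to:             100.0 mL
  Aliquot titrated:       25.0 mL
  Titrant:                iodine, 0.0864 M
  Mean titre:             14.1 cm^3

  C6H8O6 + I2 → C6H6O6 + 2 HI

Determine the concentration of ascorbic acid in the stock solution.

0.247 M

n(I2) = 0.0141 × 0.0864 = 1.22 × 10^-3 mol
n(C6H8O6) in the aliquot = 1.22 × 10^-3 mol (1:1 ratio)
[C6H8O6]_dilute = 1.22 × 10^-3 / 0.0250 = 0.0487 mol/L
Dilution factor = 100.0 / 19.7 = 5.076
[C6H8O6]_stock = 0.0487 × 5.076 = 0.247 mol/L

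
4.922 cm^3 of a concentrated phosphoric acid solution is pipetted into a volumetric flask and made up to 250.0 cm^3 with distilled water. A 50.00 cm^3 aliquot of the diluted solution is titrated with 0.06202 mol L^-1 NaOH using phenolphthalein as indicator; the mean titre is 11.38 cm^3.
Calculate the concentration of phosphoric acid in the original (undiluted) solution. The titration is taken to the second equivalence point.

0.3585 mol/L

H3PO4 + 2 NaOH → Na2HPO4 + 2 H2O
n(NaOH) = 0.01138 × 0.06202 = 7.058 × 10^-4 mol
From the 1:2 ratio, n(H3PO4) in the aliquot = 1/2 × 7.058 × 10^-4 = 3.529 × 10^-4 mol
[H3PO4]_dilute = 3.529 × 10^-4 / 0.05000 = 0.007058 mol/L
Dilution factor = 250.0 / 4.922 = 50.79
[H3PO4]_stock = 0.007058 × 50.79 = 0.3585 mol/L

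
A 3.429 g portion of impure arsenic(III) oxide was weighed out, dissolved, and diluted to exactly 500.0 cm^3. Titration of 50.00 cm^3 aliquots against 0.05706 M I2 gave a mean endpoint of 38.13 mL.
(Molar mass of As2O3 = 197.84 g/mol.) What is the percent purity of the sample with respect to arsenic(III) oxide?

62.76 %

As2O3 + 2 I2 + 2 H2O → As2O5 + 4 HI
n(I2) per titration = 0.03813 × 0.05706 = 2.176 × 10^-3 mol
From the 1:2 ratio, n(As2O3) in each aliquot = 1/2 × 2.176 × 10^-3 = 1.088 × 10^-3 mol
n(As2O3) in the whole flask = 1.088 × 10^-3 × 500.0/50.00 = 0.01088 mol
mass of As2O3 = 0.01088 × 197.84 = 2.152 g
% As2O3 = 2.152 / 3.429 × 100 = 62.76 %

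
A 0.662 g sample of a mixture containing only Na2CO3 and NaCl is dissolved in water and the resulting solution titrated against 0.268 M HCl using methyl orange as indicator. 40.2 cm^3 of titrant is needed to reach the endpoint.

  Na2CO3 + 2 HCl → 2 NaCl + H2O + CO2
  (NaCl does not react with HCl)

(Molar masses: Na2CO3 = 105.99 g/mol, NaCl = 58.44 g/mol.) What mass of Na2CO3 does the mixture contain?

n(HCl) = 0.0402 × 0.268 = 0.0108 mol
Let x = n(Na2CO3), y = n(NaCl).
Titrant: 2x = 0.0108;  mass: 105.99x + 58.44y = 0.662
Solving, x = 5.39 × 10^-3 mol, y = 1.56 × 10^-3 mol
mass of Na2CO3 = 5.39 × 10^-3 × 105.99 = 0.571 g

0.571 g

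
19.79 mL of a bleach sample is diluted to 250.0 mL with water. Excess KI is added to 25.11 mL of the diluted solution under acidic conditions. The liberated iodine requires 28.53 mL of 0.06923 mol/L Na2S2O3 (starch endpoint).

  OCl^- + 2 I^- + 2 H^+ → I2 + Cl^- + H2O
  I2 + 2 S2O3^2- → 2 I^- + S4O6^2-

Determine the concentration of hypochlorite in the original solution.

0.4968 mol/L

n(S2O3^2-) = 0.02853 × 0.06923 = 1.975 × 10^-3 mol
n(I2) = n(S2O3^2-)/2 = 9.876 × 10^-4 mol
n(OCl^-) in the aliquot = 9.876 × 10^-4 mol (1:1 ratio)
[OCl^-]_dilute = 9.876 × 10^-4 / 0.02511 = 0.03933 mol/L
[OCl^-]_original = 0.03933 × 250.0/19.79 = 0.4968 mol/L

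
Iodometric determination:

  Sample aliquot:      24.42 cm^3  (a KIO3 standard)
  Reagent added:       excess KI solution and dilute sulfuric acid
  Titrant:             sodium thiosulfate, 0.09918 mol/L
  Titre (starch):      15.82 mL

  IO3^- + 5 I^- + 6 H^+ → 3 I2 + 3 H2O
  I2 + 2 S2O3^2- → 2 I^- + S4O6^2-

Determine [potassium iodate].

0.01071 mol/L

n(S2O3^2-) = 0.01582 × 0.09918 = 1.569 × 10^-3 mol
n(I2) = n(S2O3^2-)/2 = 7.845 × 10^-4 mol
From the 1:3 ratio, n(IO3^-) in the aliquot = 1/3 × 7.845 × 10^-4 = 2.615 × 10^-4 mol
[IO3^-] = 2.615 × 10^-4 / 0.02442 = 0.01071 mol/L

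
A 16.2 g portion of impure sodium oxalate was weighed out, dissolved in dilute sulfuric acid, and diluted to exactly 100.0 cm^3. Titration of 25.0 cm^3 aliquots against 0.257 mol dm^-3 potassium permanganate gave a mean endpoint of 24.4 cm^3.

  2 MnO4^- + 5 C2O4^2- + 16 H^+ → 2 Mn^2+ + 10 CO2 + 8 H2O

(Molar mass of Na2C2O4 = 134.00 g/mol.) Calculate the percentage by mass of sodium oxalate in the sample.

51.9 %

n(KMnO4) per titration = 0.0244 × 0.257 = 6.27 × 10^-3 mol
From the 5:2 ratio, n(Na2C2O4) in each aliquot = 5/2 × 6.27 × 10^-3 = 0.0157 mol
n(Na2C2O4) in the whole flask = 0.0157 × 100.0/25.0 = 0.0627 mol
mass of Na2C2O4 = 0.0627 × 134.00 = 8.40 g
% Na2C2O4 = 8.40 / 16.2 × 100 = 51.9 %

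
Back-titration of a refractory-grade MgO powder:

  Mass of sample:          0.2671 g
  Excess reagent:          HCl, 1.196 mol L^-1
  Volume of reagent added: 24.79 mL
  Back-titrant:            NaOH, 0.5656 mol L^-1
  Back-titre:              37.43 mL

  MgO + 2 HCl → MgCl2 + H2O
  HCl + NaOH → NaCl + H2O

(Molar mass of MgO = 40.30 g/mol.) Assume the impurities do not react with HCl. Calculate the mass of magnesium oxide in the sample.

n(HCl) added = 0.02479 × 1.196 = 0.02965 mol
n(NaOH) used in back-titration = 0.03743 × 0.5656 = 0.02117 mol
n(HCl) left over = 0.02117 mol (1:1 ratio)
n(HCl) consumed by analyte = 0.02965 − 0.02117 = 8.478 × 10^-3 mol
From the 1:2 ratio, n(MgO) = 1/2 × 8.478 × 10^-3 = 4.239 × 10^-3 mol
mass of MgO = 4.239 × 10^-3 × 40.30 = 0.1708 g

0.1708 g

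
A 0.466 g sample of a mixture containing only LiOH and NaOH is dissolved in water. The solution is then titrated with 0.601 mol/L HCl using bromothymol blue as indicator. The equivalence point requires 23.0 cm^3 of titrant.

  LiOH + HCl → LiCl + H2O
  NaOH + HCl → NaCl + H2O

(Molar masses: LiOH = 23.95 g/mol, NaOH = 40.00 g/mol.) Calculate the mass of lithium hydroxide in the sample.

n(HCl) = 0.0230 × 0.601 = 0.0138 mol
Let x = n(LiOH), y = n(NaOH).
Titrant: 1x + 1y = 0.0138;  mass: 23.95x + 40.00y = 0.466
Solving, x = 5.42 × 10^-3 mol, y = 8.41 × 10^-3 mol
mass of LiOH = 5.42 × 10^-3 × 23.95 = 0.130 g

0.130 g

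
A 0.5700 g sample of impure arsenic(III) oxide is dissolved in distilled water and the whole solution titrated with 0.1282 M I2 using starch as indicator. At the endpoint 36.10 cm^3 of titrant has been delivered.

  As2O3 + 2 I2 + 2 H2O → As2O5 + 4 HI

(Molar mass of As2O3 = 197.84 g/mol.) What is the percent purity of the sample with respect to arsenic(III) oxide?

n(I2) = 0.03610 L × 0.1282 mol/L = 4.628 × 10^-3 mol
From the 1:2 ratio, n(As2O3) = 1/2 × 4.628 × 10^-3 = 2.314 × 10^-3 mol
mass of As2O3 = 2.314 × 10^-3 × 197.84 g/mol = 0.4578 g
% As2O3 = 0.4578 / 0.5700 × 100 = 80.32 %

80.32 %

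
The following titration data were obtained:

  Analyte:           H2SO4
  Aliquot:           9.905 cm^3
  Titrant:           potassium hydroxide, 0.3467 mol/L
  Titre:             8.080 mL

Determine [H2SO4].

0.1414 mol/L

H2SO4 + 2 KOH → K2SO4 + 2 H2O
n(KOH) = 0.008080 L × 0.3467 mol/L = 2.801 × 10^-3 mol
From the 1:2 mole ratio, n(H2SO4) = 1/2 × 2.801 × 10^-3 = 1.401 × 10^-3 mol
[H2SO4] = 1.401 × 10^-3 mol / 0.009905 L = 0.1414 mol/L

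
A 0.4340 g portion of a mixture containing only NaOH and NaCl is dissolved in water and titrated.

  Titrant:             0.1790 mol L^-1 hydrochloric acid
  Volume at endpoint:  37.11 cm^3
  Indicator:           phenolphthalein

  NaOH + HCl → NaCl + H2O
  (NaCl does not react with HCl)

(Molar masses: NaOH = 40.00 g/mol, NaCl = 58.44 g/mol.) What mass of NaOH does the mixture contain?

n(HCl) = 0.03711 × 0.1790 = 6.643 × 10^-3 mol
Let x = n(NaOH), y = n(NaCl).
Titrant: 1x = 6.643 × 10^-3;  mass: 40.00x + 58.44y = 0.4340
Solving, x = 6.643 × 10^-3 mol, y = 2.880 × 10^-3 mol
mass of NaOH = 6.643 × 10^-3 × 40.00 = 0.2657 g

0.2657 g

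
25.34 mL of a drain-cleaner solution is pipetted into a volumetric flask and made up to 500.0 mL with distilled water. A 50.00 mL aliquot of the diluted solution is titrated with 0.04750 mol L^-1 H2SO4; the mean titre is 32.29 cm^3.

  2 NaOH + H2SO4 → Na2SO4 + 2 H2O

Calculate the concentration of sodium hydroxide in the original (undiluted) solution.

n(H2SO4) = 0.03229 × 0.04750 = 1.534 × 10^-3 mol
From the 2:1 ratio, n(NaOH) in the aliquot = 2/1 × 1.534 × 10^-3 = 3.068 × 10^-3 mol
[NaOH]_dilute = 3.068 × 10^-3 / 0.05000 = 0.06135 mol/L
Dilution factor = 500.0 / 25.34 = 19.73
[NaOH]_stock = 0.06135 × 19.73 = 1.211 mol/L

1.211 mol/L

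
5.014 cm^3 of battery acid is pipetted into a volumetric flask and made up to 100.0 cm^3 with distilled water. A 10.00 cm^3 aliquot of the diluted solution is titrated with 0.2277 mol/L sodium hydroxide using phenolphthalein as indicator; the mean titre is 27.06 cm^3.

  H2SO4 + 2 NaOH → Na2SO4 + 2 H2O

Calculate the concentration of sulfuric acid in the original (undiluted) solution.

6.144 mol/L

n(NaOH) = 0.02706 × 0.2277 = 6.162 × 10^-3 mol
From the 1:2 ratio, n(H2SO4) in the aliquot = 1/2 × 6.162 × 10^-3 = 3.081 × 10^-3 mol
[H2SO4]_dilute = 3.081 × 10^-3 / 0.01000 = 0.3081 mol/L
Dilution factor = 100.0 / 5.014 = 19.94
[H2SO4]_stock = 0.3081 × 19.94 = 6.144 mol/L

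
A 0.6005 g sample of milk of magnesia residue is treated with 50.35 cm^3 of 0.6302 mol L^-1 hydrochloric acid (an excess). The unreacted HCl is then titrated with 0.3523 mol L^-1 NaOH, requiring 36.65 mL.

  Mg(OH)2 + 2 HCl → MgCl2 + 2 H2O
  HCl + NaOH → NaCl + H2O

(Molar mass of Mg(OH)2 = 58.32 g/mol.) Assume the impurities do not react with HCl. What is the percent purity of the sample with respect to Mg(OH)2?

91.38 %

n(HCl) added = 0.05035 × 0.6302 = 0.03173 mol
n(NaOH) used in back-titration = 0.03665 × 0.3523 = 0.01291 mol
n(HCl) left over = 0.01291 mol (1:1 ratio)
n(HCl) consumed by analyte = 0.03173 − 0.01291 = 0.01882 mol
From the 1:2 ratio, n(Mg(OH)2) = 1/2 × 0.01882 = 9.409 × 10^-3 mol
mass of Mg(OH)2 = 9.409 × 10^-3 × 58.32 = 0.5488 g
% Mg(OH)2 = 0.5488 / 0.6005 × 100 = 91.38 %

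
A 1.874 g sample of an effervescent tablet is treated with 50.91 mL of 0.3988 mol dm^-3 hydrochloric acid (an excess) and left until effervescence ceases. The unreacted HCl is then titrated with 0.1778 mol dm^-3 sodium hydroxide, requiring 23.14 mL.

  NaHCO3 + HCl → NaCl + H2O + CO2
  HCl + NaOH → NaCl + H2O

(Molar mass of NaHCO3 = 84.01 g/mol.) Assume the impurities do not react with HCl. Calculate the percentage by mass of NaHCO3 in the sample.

n(HCl) added = 0.05091 × 0.3988 = 0.02030 mol
n(NaOH) used in back-titration = 0.02314 × 0.1778 = 4.114 × 10^-3 mol
n(HCl) left over = 4.114 × 10^-3 mol (1:1 ratio)
n(HCl) consumed by analyte = 0.02030 − 4.114 × 10^-3 = 0.01619 mol
n(NaHCO3) = 0.01619 mol (1:1 ratio)
mass of NaHCO3 = 0.01619 × 84.01 = 1.360 g
% NaHCO3 = 1.360 / 1.874 × 100 = 72.57 %

72.57 %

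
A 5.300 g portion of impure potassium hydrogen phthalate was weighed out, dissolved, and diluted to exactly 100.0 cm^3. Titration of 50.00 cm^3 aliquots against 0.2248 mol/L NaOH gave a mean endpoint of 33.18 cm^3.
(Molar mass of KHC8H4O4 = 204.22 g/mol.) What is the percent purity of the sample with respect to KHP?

57.48 %

KHC8H4O4 + NaOH → KNaC8H4O4 + H2O
n(NaOH) per titration = 0.03318 × 0.2248 = 7.459 × 10^-3 mol
n(KHC8H4O4) in each aliquot = 7.459 × 10^-3 mol (1:1 ratio)
n(KHC8H4O4) in the whole flask = 7.459 × 10^-3 × 100.0/50.00 = 0.01492 mol
mass of KHC8H4O4 = 0.01492 × 204.22 = 3.046 g
% KHC8H4O4 = 3.046 / 5.300 × 100 = 57.48 %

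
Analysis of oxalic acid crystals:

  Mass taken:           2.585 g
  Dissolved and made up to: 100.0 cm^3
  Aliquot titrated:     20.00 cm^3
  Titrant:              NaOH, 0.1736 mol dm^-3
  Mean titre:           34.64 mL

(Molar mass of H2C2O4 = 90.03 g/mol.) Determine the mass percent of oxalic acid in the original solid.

52.36 %

H2C2O4 + 2 NaOH → Na2C2O4 + 2 H2O
n(NaOH) per titration = 0.03464 × 0.1736 = 6.014 × 10^-3 mol
From the 1:2 ratio, n(H2C2O4) in each aliquot = 1/2 × 6.014 × 10^-3 = 3.007 × 10^-3 mol
n(H2C2O4) in the whole flask = 3.007 × 10^-3 × 100.0/20.00 = 0.01503 mol
mass of H2C2O4 = 0.01503 × 90.03 = 1.353 g
% H2C2O4 = 1.353 / 2.585 × 100 = 52.36 %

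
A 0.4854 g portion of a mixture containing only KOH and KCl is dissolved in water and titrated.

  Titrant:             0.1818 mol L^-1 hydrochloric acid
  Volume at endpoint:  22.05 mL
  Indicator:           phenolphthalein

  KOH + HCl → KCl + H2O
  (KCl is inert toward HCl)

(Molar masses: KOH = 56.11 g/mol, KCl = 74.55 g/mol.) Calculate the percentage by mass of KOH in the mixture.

n(HCl) = 0.02205 × 0.1818 = 4.009 × 10^-3 mol
Let x = n(KOH), y = n(KCl).
Titrant: 1x = 4.009 × 10^-3;  mass: 56.11x + 74.55y = 0.4854
Solving, x = 4.009 × 10^-3 mol, y = 3.494 × 10^-3 mol
mass of KOH = 4.009 × 10^-3 × 56.11 = 0.2249 g
% KOH = 0.2249 / 0.4854 × 100 = 46.34 %

46.34 %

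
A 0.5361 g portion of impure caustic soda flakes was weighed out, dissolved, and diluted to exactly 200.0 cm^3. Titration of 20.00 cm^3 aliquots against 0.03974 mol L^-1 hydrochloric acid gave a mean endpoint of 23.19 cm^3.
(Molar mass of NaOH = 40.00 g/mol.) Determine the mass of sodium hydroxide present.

NaOH + HCl → NaCl + H2O
n(HCl) per titration = 0.02319 × 0.03974 = 9.216 × 10^-4 mol
n(NaOH) in each aliquot = 9.216 × 10^-4 mol (1:1 ratio)
n(NaOH) in the whole flask = 9.216 × 10^-4 × 200.0/20.00 = 9.216 × 10^-3 mol
mass of NaOH = 9.216 × 10^-3 × 40.00 = 0.3686 g

0.3686 g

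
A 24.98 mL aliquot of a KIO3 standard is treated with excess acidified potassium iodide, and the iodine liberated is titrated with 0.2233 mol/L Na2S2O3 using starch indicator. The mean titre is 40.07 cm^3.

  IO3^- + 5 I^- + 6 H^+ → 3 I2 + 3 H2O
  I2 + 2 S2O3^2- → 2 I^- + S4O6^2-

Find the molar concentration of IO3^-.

n(S2O3^2-) = 0.04007 × 0.2233 = 8.948 × 10^-3 mol
n(I2) = n(S2O3^2-)/2 = 4.474 × 10^-3 mol
From the 1:3 ratio, n(IO3^-) in the aliquot = 1/3 × 4.474 × 10^-3 = 1.491 × 10^-3 mol
[IO3^-] = 1.491 × 10^-3 / 0.02498 = 0.05970 mol/L

0.05970 mol/L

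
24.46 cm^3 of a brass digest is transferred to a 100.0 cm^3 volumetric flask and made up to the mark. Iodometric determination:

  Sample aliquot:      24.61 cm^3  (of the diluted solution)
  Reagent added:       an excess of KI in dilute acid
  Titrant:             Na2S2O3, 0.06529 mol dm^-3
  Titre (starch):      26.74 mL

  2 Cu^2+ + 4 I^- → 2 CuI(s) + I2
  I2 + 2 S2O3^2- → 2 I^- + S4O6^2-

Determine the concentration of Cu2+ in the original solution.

n(S2O3^2-) = 0.02674 × 0.06529 = 1.746 × 10^-3 mol
n(I2) = n(S2O3^2-)/2 = 8.729 × 10^-4 mol
From the 2:1 ratio, n(Cu2+) in the aliquot = 2/1 × 8.729 × 10^-4 = 1.746 × 10^-3 mol
[Cu2+]_dilute = 1.746 × 10^-3 / 0.02461 = 0.07094 mol/L
[Cu2+]_original = 0.07094 × 100.0/24.46 = 0.2900 mol/L

0.2900 mol/L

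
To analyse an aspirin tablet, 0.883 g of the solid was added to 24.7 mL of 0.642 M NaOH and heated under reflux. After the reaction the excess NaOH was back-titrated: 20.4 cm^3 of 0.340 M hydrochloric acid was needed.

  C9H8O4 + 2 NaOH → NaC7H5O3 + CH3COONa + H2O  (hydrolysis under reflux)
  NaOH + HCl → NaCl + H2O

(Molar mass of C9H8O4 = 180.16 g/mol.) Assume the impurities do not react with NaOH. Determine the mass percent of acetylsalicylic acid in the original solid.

n(NaOH) added = 0.0247 × 0.642 = 0.0159 mol
n(HCl) used in back-titration = 0.0204 × 0.340 = 6.94 × 10^-3 mol
n(NaOH) left over = 6.94 × 10^-3 mol (1:1 ratio)
n(NaOH) consumed by analyte = 0.0159 − 6.94 × 10^-3 = 8.92 × 10^-3 mol
From the 1:2 ratio, n(C9H8O4) = 1/2 × 8.92 × 10^-3 = 4.46 × 10^-3 mol
mass of C9H8O4 = 4.46 × 10^-3 × 180.16 = 0.804 g
% C9H8O4 = 0.804 / 0.883 × 100 = 91.0 %

91.0 %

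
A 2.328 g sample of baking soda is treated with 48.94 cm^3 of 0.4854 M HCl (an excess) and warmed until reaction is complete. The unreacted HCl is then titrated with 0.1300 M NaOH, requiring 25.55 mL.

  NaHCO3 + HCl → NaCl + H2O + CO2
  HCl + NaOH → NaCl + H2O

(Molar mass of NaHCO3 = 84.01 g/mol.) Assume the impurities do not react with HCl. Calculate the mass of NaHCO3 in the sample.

1.717 g

n(HCl) added = 0.04894 × 0.4854 = 0.02376 mol
n(NaOH) used in back-titration = 0.02555 × 0.1300 = 3.322 × 10^-3 mol
n(HCl) left over = 3.322 × 10^-3 mol (1:1 ratio)
n(HCl) consumed by analyte = 0.02376 − 3.322 × 10^-3 = 0.02043 mol
n(NaHCO3) = 0.02043 mol (1:1 ratio)
mass of NaHCO3 = 0.02043 × 84.01 = 1.717 g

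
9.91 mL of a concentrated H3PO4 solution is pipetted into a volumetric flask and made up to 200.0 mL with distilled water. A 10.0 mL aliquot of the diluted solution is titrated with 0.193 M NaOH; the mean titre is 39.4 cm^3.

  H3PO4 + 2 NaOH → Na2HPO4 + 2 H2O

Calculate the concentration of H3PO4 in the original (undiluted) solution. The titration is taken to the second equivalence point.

n(NaOH) = 0.0394 × 0.193 = 7.60 × 10^-3 mol
From the 1:2 ratio, n(H3PO4) in the aliquot = 1/2 × 7.60 × 10^-3 = 3.80 × 10^-3 mol
[H3PO4]_dilute = 3.80 × 10^-3 / 0.0100 = 0.380 mol/L
Dilution factor = 200.0 / 9.91 = 20.18
[H3PO4]_stock = 0.380 × 20.18 = 7.67 mol/L

7.67 M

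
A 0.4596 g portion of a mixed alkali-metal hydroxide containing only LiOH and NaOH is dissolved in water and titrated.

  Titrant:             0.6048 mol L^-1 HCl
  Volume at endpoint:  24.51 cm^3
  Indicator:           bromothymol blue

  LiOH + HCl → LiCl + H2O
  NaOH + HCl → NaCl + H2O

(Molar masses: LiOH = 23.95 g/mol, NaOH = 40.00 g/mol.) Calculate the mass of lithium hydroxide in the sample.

0.1990 g

n(HCl) = 0.02451 × 0.6048 = 0.01482 mol
Let x = n(LiOH), y = n(NaOH).
Titrant: 1x + 1y = 0.01482;  mass: 23.95x + 40.00y = 0.4596
Solving, x = 8.308 × 10^-3 mol, y = 6.515 × 10^-3 mol
mass of LiOH = 8.308 × 10^-3 × 23.95 = 0.1990 g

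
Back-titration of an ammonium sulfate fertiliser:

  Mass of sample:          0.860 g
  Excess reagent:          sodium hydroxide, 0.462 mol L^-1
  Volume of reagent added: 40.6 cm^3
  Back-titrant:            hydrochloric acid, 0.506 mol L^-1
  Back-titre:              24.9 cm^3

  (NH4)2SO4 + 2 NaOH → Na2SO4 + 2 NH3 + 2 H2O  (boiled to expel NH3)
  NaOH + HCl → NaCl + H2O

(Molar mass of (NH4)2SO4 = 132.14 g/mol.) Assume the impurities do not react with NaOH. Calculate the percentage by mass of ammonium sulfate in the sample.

47.3 %

n(NaOH) added = 0.0406 × 0.462 = 0.0188 mol
n(HCl) used in back-titration = 0.0249 × 0.506 = 0.0126 mol
n(NaOH) left over = 0.0126 mol (1:1 ratio)
n(NaOH) consumed by analyte = 0.0188 − 0.0126 = 6.16 × 10^-3 mol
From the 1:2 ratio, n((NH4)2SO4) = 1/2 × 6.16 × 10^-3 = 3.08 × 10^-3 mol
mass of (NH4)2SO4 = 3.08 × 10^-3 × 132.14 = 0.407 g
% (NH4)2SO4 = 0.407 / 0.860 × 100 = 47.3 %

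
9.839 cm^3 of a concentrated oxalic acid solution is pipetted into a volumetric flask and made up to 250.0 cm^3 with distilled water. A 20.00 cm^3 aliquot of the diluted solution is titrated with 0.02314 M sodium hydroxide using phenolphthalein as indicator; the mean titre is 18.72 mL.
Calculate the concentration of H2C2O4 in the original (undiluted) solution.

0.2752 M

H2C2O4 + 2 NaOH → Na2C2O4 + 2 H2O
n(NaOH) = 0.01872 × 0.02314 = 4.332 × 10^-4 mol
From the 1:2 ratio, n(H2C2O4) in the aliquot = 1/2 × 4.332 × 10^-4 = 2.166 × 10^-4 mol
[H2C2O4]_dilute = 2.166 × 10^-4 / 0.02000 = 0.01083 mol/L
Dilution factor = 250.0 / 9.839 = 25.41
[H2C2O4]_stock = 0.01083 × 25.41 = 0.2752 mol/L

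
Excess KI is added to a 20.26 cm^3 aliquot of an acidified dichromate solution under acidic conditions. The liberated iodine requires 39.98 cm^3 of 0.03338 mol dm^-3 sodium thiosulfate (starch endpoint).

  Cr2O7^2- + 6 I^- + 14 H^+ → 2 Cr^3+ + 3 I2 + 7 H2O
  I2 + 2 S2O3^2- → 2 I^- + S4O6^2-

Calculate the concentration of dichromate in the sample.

n(S2O3^2-) = 0.03998 × 0.03338 = 1.335 × 10^-3 mol
n(I2) = n(S2O3^2-)/2 = 6.673 × 10^-4 mol
From the 1:3 ratio, n(Cr2O7^2-) in the aliquot = 1/3 × 6.673 × 10^-4 = 2.224 × 10^-4 mol
[Cr2O7^2-] = 2.224 × 10^-4 / 0.02026 = 0.01098 mol/L

0.01098 mol/L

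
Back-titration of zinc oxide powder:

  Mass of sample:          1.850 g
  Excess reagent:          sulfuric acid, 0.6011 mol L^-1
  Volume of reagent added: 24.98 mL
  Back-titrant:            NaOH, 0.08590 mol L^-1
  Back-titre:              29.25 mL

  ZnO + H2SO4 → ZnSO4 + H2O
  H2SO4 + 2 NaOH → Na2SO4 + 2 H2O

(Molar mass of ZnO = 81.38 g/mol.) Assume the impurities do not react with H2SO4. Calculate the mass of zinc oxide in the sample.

n(H2SO4) added = 0.02498 × 0.6011 = 0.01502 mol
n(NaOH) used in back-titration = 0.02925 × 0.08590 = 2.513 × 10^-3 mol
From the 1:2 ratio, n(H2SO4) left over = 1/2 × 2.513 × 10^-3 = 1.256 × 10^-3 mol
n(H2SO4) consumed by analyte = 0.01502 − 1.256 × 10^-3 = 0.01376 mol
n(ZnO) = 0.01376 mol (1:1 ratio)
mass of ZnO = 0.01376 × 81.38 = 1.120 g

1.120 g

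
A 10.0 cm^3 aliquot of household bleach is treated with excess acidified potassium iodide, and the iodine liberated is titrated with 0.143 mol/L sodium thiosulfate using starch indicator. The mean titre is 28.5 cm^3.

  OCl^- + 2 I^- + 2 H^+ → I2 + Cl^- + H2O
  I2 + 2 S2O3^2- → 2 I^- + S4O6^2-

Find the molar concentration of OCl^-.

n(S2O3^2-) = 0.0285 × 0.143 = 4.08 × 10^-3 mol
n(I2) = n(S2O3^2-)/2 = 2.04 × 10^-3 mol
n(OCl^-) in the aliquot = 2.04 × 10^-3 mol (1:1 ratio)
[OCl^-] = 2.04 × 10^-3 / 0.0100 = 0.204 mol/L

0.204 mol/L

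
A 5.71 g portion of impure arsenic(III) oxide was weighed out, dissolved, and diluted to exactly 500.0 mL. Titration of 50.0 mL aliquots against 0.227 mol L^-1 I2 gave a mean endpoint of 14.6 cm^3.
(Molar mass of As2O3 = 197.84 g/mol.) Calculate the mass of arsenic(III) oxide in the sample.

As2O3 + 2 I2 + 2 H2O → As2O5 + 4 HI
n(I2) per titration = 0.0146 × 0.227 = 3.31 × 10^-3 mol
From the 1:2 ratio, n(As2O3) in each aliquot = 1/2 × 3.31 × 10^-3 = 1.66 × 10^-3 mol
n(As2O3) in the whole flask = 1.66 × 10^-3 × 500.0/50.0 = 0.0166 mol
mass of As2O3 = 0.0166 × 197.84 = 3.28 g

3.28 g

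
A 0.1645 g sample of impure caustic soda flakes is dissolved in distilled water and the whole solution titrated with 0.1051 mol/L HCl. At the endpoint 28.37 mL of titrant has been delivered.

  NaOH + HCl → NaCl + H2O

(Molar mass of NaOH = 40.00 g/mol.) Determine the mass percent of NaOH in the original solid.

72.50 %

n(HCl) = 0.02837 L × 0.1051 mol/L = 2.982 × 10^-3 mol
n(NaOH) = 2.982 × 10^-3 mol (1:1 ratio)
mass of NaOH = 2.982 × 10^-3 × 40.00 g/mol = 0.1193 g
% NaOH = 0.1193 / 0.1645 × 100 = 72.50 %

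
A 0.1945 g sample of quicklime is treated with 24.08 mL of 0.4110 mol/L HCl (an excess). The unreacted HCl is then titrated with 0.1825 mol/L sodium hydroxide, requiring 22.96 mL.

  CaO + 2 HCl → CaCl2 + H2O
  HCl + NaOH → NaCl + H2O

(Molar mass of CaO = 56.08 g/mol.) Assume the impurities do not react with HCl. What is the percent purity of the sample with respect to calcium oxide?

n(HCl) added = 0.02408 × 0.4110 = 9.897 × 10^-3 mol
n(NaOH) used in back-titration = 0.02296 × 0.1825 = 4.190 × 10^-3 mol
n(HCl) left over = 4.190 × 10^-3 mol (1:1 ratio)
n(HCl) consumed by analyte = 9.897 × 10^-3 − 4.190 × 10^-3 = 5.707 × 10^-3 mol
From the 1:2 ratio, n(CaO) = 1/2 × 5.707 × 10^-3 = 2.853 × 10^-3 mol
mass of CaO = 2.853 × 10^-3 × 56.08 = 0.1600 g
% CaO = 0.1600 / 0.1945 × 100 = 82.27 %

82.27 %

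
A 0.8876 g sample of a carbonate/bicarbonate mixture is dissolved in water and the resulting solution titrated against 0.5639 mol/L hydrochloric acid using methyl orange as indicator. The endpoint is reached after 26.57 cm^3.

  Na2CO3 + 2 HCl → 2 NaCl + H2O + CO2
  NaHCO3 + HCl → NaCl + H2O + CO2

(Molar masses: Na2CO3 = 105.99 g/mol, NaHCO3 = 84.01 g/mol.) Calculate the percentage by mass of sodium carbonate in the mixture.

n(HCl) = 0.02657 × 0.5639 = 0.01498 mol
Let x = n(Na2CO3), y = n(NaHCO3).
Titrant: 2x + 1y = 0.01498;  mass: 105.99x + 84.01y = 0.8876
Solving, x = 5.983 × 10^-3 mol, y = 3.017 × 10^-3 mol
mass of Na2CO3 = 5.983 × 10^-3 × 105.99 = 0.6341 g
% Na2CO3 = 0.6341 / 0.8876 × 100 = 71.44 %

71.44 %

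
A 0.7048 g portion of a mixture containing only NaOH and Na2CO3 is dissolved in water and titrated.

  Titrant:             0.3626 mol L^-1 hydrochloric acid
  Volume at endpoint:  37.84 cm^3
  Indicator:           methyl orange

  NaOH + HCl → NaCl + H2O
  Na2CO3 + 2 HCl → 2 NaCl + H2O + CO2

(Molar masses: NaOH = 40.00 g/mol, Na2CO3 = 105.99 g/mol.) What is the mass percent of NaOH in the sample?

9.754 %

n(HCl) = 0.03784 × 0.3626 = 0.01372 mol
Let x = n(NaOH), y = n(Na2CO3).
Titrant: 1x + 2y = 0.01372;  mass: 40.00x + 105.99y = 0.7048
Solving, x = 1.719 × 10^-3 mol, y = 6.001 × 10^-3 mol
mass of NaOH = 1.719 × 10^-3 × 40.00 = 0.06874 g
% NaOH = 0.06874 / 0.7048 × 100 = 9.754 %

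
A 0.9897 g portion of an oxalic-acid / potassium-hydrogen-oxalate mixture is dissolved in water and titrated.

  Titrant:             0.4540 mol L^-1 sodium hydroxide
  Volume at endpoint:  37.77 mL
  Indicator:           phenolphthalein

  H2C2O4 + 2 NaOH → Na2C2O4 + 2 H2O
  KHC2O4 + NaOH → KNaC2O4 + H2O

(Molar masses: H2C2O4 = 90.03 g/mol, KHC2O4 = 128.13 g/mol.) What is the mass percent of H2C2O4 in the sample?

n(NaOH) = 0.03777 × 0.4540 = 0.01715 mol
Let x = n(H2C2O4), y = n(KHC2O4).
Titrant: 2x + 1y = 0.01715;  mass: 90.03x + 128.13y = 0.9897
Solving, x = 7.264 × 10^-3 mol, y = 2.620 × 10^-3 mol
mass of H2C2O4 = 7.264 × 10^-3 × 90.03 = 0.6539 g
% H2C2O4 = 0.6539 / 0.9897 × 100 = 66.07 %

66.07 %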